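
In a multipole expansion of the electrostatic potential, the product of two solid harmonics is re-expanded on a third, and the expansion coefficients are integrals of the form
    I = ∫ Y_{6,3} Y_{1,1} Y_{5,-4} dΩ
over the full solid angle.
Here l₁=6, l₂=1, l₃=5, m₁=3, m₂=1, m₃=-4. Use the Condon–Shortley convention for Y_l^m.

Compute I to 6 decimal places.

m-sum 0 ✓  L=12 even ✓  5≤5≤7 ✓
Π(2lᵢ+1) = 13×3×11 = 429
triangle coeff Δ(6,1,5) = 1/858
Σ_t [1,1]: t=1:−1/14400 = -1/14400
(3j)²=6/143 [(6 1 5; 0 0 0)], sign=+1
Σ_t [2,2]: t=2:+1/725760 = 1/725760
(3j)²=1/286 [(6 1 5; 3 1 -4)], sign=-1
⇒ 4πI² = 9/143
I = (-1)√(9/143/(4π)) = -0.07076985

-0.070770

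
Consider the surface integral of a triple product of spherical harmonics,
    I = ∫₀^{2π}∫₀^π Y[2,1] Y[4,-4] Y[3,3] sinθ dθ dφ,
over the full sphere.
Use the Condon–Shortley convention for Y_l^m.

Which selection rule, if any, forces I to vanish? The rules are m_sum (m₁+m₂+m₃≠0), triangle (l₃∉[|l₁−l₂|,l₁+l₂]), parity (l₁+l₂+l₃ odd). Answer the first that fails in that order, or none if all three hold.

parity

m₁+m₂+m₃ = 1 − 4 + 3 = 0  ✓
triangle: |2−4|=2 ≤ l₃=3 ≤ 2+4=6  ✓
parity: l₁+l₂+l₃ = 9 is odd  ✗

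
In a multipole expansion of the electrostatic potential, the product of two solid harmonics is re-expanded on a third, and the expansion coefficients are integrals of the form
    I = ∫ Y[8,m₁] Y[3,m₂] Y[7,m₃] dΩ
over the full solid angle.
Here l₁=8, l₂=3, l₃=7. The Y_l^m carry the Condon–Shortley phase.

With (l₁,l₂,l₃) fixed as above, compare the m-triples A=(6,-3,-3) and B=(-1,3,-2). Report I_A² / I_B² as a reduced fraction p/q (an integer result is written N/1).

l's match ⇒ only the (l;m) 3-j factors differ between A and B.
A: triangle coeff Δ(8,3,7) = 1/5290740; Σ_t [0,0]: t=0:+1/348364800 = 1/348364800; (3j)²=11/646 [(8 3 7; 6 -3 -3)], sign=+1
B: triangle coeff Δ(8,3,7) = 1/5290740; Σ_t [4,4]: t=4:+1/29030400 = 1/29030400; (3j)²=54/4199 [(8 3 7; -1 3 -2)], sign=-1
I_A²/I_B² = (11/646)/(54/4199) = 143/108

143/108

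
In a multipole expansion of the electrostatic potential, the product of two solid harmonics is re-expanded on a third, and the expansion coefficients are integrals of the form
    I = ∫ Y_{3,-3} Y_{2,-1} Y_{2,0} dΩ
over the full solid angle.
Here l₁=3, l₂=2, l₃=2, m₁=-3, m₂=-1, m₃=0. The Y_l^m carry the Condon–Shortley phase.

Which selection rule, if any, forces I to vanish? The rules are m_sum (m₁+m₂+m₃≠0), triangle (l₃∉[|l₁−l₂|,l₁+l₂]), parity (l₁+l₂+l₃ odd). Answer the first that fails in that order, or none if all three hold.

azimuthal sum: -3 − 1 + 0 = -4  ✗
1 ≤ 2 ≤ 5 (triangle on l)
L = 3 + 2 + 2 = 7 (odd)

m_sum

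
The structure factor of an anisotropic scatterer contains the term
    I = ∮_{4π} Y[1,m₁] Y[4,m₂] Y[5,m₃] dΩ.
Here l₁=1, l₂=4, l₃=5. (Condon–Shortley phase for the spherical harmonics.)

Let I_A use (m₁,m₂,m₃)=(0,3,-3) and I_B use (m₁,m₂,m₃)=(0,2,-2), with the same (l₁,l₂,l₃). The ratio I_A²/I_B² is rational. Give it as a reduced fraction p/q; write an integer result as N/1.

Shared (l₁,l₂,l₃)=(1,4,5): N and (l;000)² cancel in I_A²/I_B².
A: Δ = 0!·2!·8!/11! = 1/495; Racah Σ t=0..0: t=0:+1/5040 = 1/5040; ⇒ 3j(1 4 5; 0 3 -3)² = 16/495, sgn +1
B: Δ = 0!·2!·8!/11! = 1/495; Racah Σ t=0..0: t=0:+1/1440 = 1/1440; ⇒ 3j(1 4 5; 0 2 -2)² = 7/165, sgn -1
I_A²/I_B² = (16/495)/(7/165) = 16/21

16/21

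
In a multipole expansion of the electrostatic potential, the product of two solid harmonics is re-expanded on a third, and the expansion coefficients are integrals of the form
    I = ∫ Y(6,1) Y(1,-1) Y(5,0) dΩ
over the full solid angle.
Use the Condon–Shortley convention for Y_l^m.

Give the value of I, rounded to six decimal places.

-0.187239

m-sum 0 ✓  L=12 even ✓  5≤5≤7 ✓
Π(2lᵢ+1) = 13×3×11 = 429
triangle coeff Δ(6,1,5) = 1/858
Σ_t [1,1]: t=1:−1/14400 = -1/14400
(3j)²=6/143 [(6 1 5; 0 0 0)], sign=+1
Σ_t [0,0]: t=0:+1/28800 = 1/28800
(3j)²=7/286 [(6 1 5; 1 -1 0)], sign=-1
⇒ 4πI² = 63/143
I = (-1)√(63/143/(4π)) = -0.18723944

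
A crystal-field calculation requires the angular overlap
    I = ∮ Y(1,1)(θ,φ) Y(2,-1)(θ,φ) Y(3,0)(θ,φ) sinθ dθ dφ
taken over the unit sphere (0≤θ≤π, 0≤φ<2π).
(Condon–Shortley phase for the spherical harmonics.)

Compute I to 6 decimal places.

Checks pass: Σm=0; 6 even; l₃=3∈[1,3].
(2·1+1)(2·2+1)(2·3+1) = 105
Δ: 0! 2! 4! / 7! → 1/105
sum: t=0:+1/4 = 1/4
3j²(1 2 3; 0 0 0) = Δ·Π!·Σ² = 3/35  (sign -1)
sum: t=0:+1/12 = 1/12
3j²(1 2 3; 1 -1 0) = Δ·Π!·Σ² = 1/35  (sign -1)
combine: 4πI² = 105·3/35·1/35 = 9/35
take √, sign +1: I = 0.14304817

0.143048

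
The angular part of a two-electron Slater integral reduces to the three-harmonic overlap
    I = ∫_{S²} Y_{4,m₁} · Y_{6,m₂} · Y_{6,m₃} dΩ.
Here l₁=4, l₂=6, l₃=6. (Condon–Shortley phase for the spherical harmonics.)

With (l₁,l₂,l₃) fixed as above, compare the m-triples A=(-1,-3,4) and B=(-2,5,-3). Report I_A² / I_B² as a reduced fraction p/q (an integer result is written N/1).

l's match ⇒ only the (l;m) 3-j factors differ between A and B.
A: triangle coeff Δ(4,6,6) = 1/15315300; Σ_t [1,3]: t=1:−1/207360 t=2:+1/120960 t=3:−1/967680 = 1/414720; (3j)²=21/4862 [(4 6 6; -1 -3 4)], sign=+1
B: triangle coeff Δ(4,6,6) = 1/15315300; Σ_t [3,4]: t=3:−1/1451520 t=4:+1/483840 = 1/725760; (3j)²=24/1547 [(4 6 6; -2 5 -3)], sign=-1
I_A²/I_B² = (21/4862)/(24/1547) = 49/176

49/176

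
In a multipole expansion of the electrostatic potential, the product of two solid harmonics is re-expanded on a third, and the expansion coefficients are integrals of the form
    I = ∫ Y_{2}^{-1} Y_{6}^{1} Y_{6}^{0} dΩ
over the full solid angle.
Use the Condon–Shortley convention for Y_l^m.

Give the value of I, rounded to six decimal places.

-0.030344

Checks pass: Σm=0; 14 even; l₃=6∈[4,8].
(2·2+1)(2·6+1)(2·6+1) = 845
Δ: 2! 2! 10! / 15! → 1/90090
sum: t=0:+1/69120 t=1:−1/14400 t=2:+1/69120 = -7/172800
3j²(2 6 6; 0 0 0) = Δ·Π!·Σ² = 14/715  (sign -1)
sum: t=1:−1/34560 t=2:+1/28800 = 1/172800
3j²(2 6 6; -1 1 0) = Δ·Π!·Σ² = 1/1430  (sign +1)
combine: 4πI² = 845·14/715·1/1430 = 7/605
take √, sign -1: I = -0.03034355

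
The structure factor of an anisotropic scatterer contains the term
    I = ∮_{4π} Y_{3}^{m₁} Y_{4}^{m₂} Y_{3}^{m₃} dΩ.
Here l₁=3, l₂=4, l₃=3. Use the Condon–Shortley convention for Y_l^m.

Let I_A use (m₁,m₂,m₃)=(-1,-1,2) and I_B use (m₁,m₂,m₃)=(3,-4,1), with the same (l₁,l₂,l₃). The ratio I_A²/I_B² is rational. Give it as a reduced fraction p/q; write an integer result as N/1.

Same 3,4,3: normalisation and zero-m 3j drop out of the ratio.
A: Δ: 4! 2! 4! / 11! → 1/34650; sum: t=2:+1/48 t=3:−1/144 = 1/72; 3j²(3 4 3; -1 -1 2) = Δ·Π!·Σ² = 16/693  (sign -1)
B: Δ: 4! 2! 4! / 11! → 1/34650; sum: t=0:+1/1152 = 1/1152; 3j²(3 4 3; 3 -4 1) = Δ·Π!·Σ² = 1/33  (sign +1)
I_A²/I_B² = (16/693)/(1/33) = 16/21

16/21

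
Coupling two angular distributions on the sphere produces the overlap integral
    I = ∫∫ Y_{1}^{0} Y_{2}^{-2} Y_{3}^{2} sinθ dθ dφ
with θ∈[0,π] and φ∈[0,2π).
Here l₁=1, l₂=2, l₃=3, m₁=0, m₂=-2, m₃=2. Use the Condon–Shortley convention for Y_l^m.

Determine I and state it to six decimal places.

0.184674

Checks pass: Σm=0; 6 even; l₃=3∈[1,3].
(2·1+1)(2·2+1)(2·3+1) = 105
Δ: 0! 2! 4! / 7! → 1/105
sum: t=0:+1/4 = 1/4
3j²(1 2 3; 0 0 0) = Δ·Π!·Σ² = 3/35  (sign -1)
sum: t=0:+1/24 = 1/24
3j²(1 2 3; 0 -2 2) = Δ·Π!·Σ² = 1/21  (sign -1)
combine: 4πI² = 105·3/35·1/21 = 3/7
take √, sign +1: I = 0.18467439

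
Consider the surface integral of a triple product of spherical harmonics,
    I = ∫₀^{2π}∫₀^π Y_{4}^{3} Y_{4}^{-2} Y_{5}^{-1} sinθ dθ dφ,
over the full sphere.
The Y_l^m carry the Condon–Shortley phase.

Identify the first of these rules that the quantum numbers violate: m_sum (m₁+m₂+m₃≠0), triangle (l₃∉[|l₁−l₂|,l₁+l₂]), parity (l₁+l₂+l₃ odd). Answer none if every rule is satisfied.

m₁+m₂+m₃ = 3 − 2 − 1 = 0  ✓
triangle: |4−4|=0 ≤ l₃=5 ≤ 4+4=8  ✓
parity: l₁+l₂+l₃ = 13 is odd  ✗

parity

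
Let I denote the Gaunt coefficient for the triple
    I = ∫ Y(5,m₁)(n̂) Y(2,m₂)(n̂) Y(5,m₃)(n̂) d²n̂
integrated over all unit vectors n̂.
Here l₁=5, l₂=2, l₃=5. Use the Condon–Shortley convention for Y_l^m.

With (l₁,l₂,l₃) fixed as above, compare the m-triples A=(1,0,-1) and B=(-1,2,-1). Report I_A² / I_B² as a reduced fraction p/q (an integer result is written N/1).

l's match ⇒ only the (l;m) 3-j factors differ between A and B.
A: triangle coeff Δ(5,2,5) = 1/38610; Σ_t [0,2]: t=0:+1/2304 t=1:−1/720 t=2:+1/5760 = -1/1280; (3j)²=27/1430 [(5 2 5; 1 0 -1)], sign=-1
B: triangle coeff Δ(5,2,5) = 1/38610; Σ_t [2,2]: t=2:+1/2304 = 1/2304; (3j)²=5/143 [(5 2 5; -1 2 -1)], sign=+1
I_A²/I_B² = (27/1430)/(5/143) = 27/50

27/50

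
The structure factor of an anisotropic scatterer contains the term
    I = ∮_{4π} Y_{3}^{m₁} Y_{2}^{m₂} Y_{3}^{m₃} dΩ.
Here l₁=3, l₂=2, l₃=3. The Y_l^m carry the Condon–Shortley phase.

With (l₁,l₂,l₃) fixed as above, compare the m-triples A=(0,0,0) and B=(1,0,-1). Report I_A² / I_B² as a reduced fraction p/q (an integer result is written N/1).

l's match ⇒ only the (l;m) 3-j factors differ between A and B.
A: triangle coeff Δ(3,2,3) = 1/3780; Σ_t [0,2]: t=0:+1/24 t=1:−1/4 t=2:+1/24 = -1/6; (3j)²=4/105 [(3 2 3; 0 0 0)], sign=+1
B: triangle coeff Δ(3,2,3) = 1/3780; Σ_t [0,2]: t=0:+1/16 t=1:−1/6 t=2:+1/96 = -3/32; (3j)²=3/140 [(3 2 3; 1 0 -1)], sign=-1
I_A²/I_B² = (4/105)/(3/140) = 16/9

16/9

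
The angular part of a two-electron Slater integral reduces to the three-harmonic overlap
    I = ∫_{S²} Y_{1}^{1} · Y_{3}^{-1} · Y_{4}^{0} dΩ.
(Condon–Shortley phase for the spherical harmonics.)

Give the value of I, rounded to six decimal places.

0.150786

Checks pass: Σm=0; 8 even; l₃=4∈[2,4].
(2·1+1)(2·3+1)(2·4+1) = 189
Δ: 0! 2! 6! / 9! → 1/252
sum: t=0:+1/36 = 1/36
3j²(1 3 4; 0 0 0) = Δ·Π!·Σ² = 4/63  (sign +1)
sum: t=0:+1/96 = 1/96
3j²(1 3 4; 1 -1 0) = Δ·Π!·Σ² = 1/42  (sign +1)
combine: 4πI² = 189·4/63·1/42 = 2/7
take √, sign +1: I = 0.15078601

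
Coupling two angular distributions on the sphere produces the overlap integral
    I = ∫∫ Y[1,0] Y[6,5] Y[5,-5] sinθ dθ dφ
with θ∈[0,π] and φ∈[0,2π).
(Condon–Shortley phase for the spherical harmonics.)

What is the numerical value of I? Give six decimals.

-0.135514

Checks pass: Σm=0; 12 even; l₃=5∈[5,7].
(2·1+1)(2·6+1)(2·5+1) = 429
Δ: 2! 0! 10! / 13! → 1/858
sum: t=1:−1/14400 = -1/14400
3j²(1 6 5; 0 0 0) = Δ·Π!·Σ² = 6/143  (sign +1)
sum: t=1:−1/3628800 = -1/3628800
3j²(1 6 5; 0 5 -5) = Δ·Π!·Σ² = 1/78  (sign -1)
combine: 4πI² = 429·6/143·1/78 = 3/13
take √, sign -1: I = -0.13551395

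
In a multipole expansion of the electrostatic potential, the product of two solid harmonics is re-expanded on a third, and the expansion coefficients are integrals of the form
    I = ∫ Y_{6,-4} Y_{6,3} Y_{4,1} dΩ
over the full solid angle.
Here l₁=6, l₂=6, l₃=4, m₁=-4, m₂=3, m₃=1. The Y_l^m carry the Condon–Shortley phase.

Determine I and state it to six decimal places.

0.077598

m-sum 0 ✓  L=16 even ✓  0≤4≤12 ✓
Π(2lᵢ+1) = 13×13×9 = 1521
triangle coeff Δ(6,6,4) = 1/15315300
Σ_t [2,6]: t=2:+1/829440 t=3:−1/25920 t=4:+1/9216 t=5:−1/25920 t=6:+1/829440 = 7/207360
(3j)²=28/2431 [(6 6 4; 0 0 0)], sign=+1
Σ_t [6,8]: t=6:+1/207360 t=7:−1/120960 t=8:+1/967680 = -1/414720
(3j)²=21/4862 [(6 6 4; -4 3 1)], sign=+1
⇒ 4πI² = 2646/34969
I = (+1)√(2646/34969/(4π)) = 0.07759762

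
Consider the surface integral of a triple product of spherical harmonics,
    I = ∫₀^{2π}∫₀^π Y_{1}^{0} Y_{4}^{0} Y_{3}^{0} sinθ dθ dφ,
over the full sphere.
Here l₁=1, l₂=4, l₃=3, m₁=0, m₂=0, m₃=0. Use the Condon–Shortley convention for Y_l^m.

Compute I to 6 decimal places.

m-sum 0 ✓  L=8 even ✓  3≤3≤5 ✓
Π(2lᵢ+1) = 3×9×7 = 189
triangle coeff Δ(1,4,3) = 1/252
Σ_t [1,1]: t=1:−1/36 = -1/36
(3j)²=4/63 [(1 4 3; 0 0 0)], sign=+1
(m-triple is (0,0,0) — same symbol as above.)
⇒ 4πI² = 16/21
I = (+1)√(16/21/(4π)) = 0.24623252

0.246233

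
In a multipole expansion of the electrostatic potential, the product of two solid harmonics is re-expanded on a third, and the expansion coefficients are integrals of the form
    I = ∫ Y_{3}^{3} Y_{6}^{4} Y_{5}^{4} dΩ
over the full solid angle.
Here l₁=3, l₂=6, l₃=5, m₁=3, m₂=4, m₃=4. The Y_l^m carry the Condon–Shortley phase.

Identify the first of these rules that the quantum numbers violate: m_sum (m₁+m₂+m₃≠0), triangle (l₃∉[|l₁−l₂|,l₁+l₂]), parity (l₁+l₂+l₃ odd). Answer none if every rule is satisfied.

m_sum

m₁+m₂+m₃ = 3 + 4 + 4 = 11  ✗
triangle: |3−6|=3 ≤ l₃=5 ≤ 3+6=9
parity: l₁+l₂+l₃ = 14 is even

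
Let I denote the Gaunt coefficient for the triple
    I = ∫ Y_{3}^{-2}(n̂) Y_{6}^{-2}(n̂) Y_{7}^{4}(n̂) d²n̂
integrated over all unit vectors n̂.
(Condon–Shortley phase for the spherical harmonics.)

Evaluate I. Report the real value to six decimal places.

Checks pass: Σm=0; 16 even; l₃=7∈[3,9].
(2·3+1)(2·6+1)(2·7+1) = 1365
Δ: 2! 4! 10! / 17! → 1/2042040
sum: t=0:+1/207360 t=1:−1/57600 t=2:+1/207360 = -1/129600
3j²(3 6 7; 0 0 0) = Δ·Π!·Σ² = 168/12155  (sign +1)
sum: t=1:−1/725760 t=2:+1/967680 = -1/2903040
3j²(3 6 7; -2 -2 4) = Δ·Π!·Σ² = 5/3094  (sign +1)
combine: 4πI² = 1365·168/12155·5/3094 = 1260/41327
take √, sign +1: I = 0.04925648

0.049256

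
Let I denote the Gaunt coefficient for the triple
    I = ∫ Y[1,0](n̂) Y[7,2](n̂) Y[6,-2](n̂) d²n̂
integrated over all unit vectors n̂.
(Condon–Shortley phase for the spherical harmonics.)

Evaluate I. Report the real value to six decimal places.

Rules hold: Σm=0, L=14 even, 6≤6≤8.
N = 3·15·13 = 585
Δ = 2!·0!·12!/15! = 1/1365
Racah Σ t=1..1: t=1:−1/518400 = -1/518400
⇒ 3j(1 7 6; 0 0 0)² = 7/195, sgn -1
Racah Σ t=1..1: t=1:−1/967680 = -1/967680
⇒ 3j(1 7 6; 0 2 -2)² = 3/91, sgn -1
4πI² = N·(3j₀)²·(3jₘ)² = 9/13
I = +1·√(0.692308/4π) = 0.23471705

0.234717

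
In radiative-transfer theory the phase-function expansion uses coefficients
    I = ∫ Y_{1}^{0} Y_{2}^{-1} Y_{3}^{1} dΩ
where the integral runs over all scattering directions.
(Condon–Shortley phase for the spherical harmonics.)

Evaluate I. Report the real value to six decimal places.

-0.233597

Rules hold: Σm=0, L=6 even, 1≤3≤3.
N = 3·5·7 = 105
Δ = 0!·2!·4!/7! = 1/105
Racah Σ t=0..0: t=0:+1/4 = 1/4
⇒ 3j(1 2 3; 0 0 0)² = 3/35, sgn -1
Racah Σ t=0..0: t=0:+1/6 = 1/6
⇒ 3j(1 2 3; 0 -1 1)² = 8/105, sgn +1
4πI² = N·(3j₀)²·(3jₘ)² = 24/35
I = -1·√(0.685714/4π) = -0.23359668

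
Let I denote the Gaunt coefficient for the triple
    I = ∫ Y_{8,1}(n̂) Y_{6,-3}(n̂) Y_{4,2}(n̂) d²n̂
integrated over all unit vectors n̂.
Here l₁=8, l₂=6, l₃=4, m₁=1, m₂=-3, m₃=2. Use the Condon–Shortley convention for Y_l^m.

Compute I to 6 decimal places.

Checks pass: Σm=0; 18 even; l₃=4∈[2,14].
(2·8+1)(2·6+1)(2·4+1) = 1989
Δ: 10! 6! 2! / 19! → 1/23279256
sum: t=4:+1/1658880 t=5:−1/518400 t=6:+1/1658880 = -1/1382400
3j²(8 6 4; 0 0 0) = Δ·Π!·Σ² = 504/46189  (sign -1)
sum: t=1:−1/522547200 t=2:+1/9676800 t=3:−1/2903040 = -127/522547200
3j²(8 6 4; 1 -3 2) = Δ·Π!·Σ² = 16129/1108536  (sign -1)
combine: 4πI² = 1989·504/46189·16129/1108536 = 3048381/9653501
take √, sign +1: I = 0.15852117

0.158521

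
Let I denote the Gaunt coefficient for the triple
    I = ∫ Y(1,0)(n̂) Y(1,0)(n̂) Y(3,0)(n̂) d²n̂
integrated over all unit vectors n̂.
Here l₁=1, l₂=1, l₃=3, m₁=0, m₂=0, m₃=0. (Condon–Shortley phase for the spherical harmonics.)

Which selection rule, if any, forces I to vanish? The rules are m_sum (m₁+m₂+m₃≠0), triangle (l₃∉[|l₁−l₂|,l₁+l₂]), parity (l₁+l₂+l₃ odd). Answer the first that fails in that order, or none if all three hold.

azimuthal sum: 0 + 0 + 0 = 0  ✓
0 ≤ 3 ≤ 2 (triangle on l)  ✗
L = 1 + 1 + 3 = 5 (odd)

triangle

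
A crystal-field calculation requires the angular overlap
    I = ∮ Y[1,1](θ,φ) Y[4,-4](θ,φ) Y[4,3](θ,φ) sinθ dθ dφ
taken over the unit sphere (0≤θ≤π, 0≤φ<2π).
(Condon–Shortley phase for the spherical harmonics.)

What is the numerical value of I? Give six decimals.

0.000000

L=9 odd ⇒ parity kills the (l;000) factor ⇒ I = 0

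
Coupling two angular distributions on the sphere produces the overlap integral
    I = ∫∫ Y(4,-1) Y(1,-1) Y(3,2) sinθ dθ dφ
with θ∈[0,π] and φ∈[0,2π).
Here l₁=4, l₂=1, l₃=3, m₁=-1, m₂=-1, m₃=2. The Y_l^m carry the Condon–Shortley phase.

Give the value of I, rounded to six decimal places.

m-sum 0 ✓  L=8 even ✓  3≤3≤5 ✓
Π(2lᵢ+1) = 9×3×7 = 189
triangle coeff Δ(4,1,3) = 1/252
Σ_t [1,1]: t=1:−1/36 = -1/36
(3j)²=4/63 [(4 1 3; 0 0 0)], sign=+1
Σ_t [0,0]: t=0:+1/240 = 1/240
(3j)²=1/84 [(4 1 3; -1 -1 2)], sign=-1
⇒ 4πI² = 1/7
I = (-1)√(1/7/(4π)) = -0.10662181

-0.106622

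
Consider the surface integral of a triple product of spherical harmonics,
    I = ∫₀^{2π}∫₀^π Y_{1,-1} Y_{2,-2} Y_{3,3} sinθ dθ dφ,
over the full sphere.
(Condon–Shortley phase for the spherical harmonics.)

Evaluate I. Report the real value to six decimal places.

-0.319865

Rules hold: Σm=0, L=6 even, 1≤3≤3.
N = 3·5·7 = 105
Δ = 0!·2!·4!/7! = 1/105
Racah Σ t=0..0: t=0:+1/4 = 1/4
⇒ 3j(1 2 3; 0 0 0)² = 3/35, sgn -1
Racah Σ t=0..0: t=0:+1/48 = 1/48
⇒ 3j(1 2 3; -1 -2 3)² = 1/7, sgn +1
4πI² = N·(3j₀)²·(3jₘ)² = 9/7
I = -1·√(1.28571/4π) = -0.31986543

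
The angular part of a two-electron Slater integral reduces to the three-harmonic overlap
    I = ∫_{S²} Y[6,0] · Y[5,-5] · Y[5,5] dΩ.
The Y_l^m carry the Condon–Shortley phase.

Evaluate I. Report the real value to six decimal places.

m-sum 0 ✓  L=16 even ✓  1≤5≤11 ✓
Π(2lᵢ+1) = 13×11×11 = 1573
triangle coeff Δ(6,5,5) = 1/28588560
Σ_t [1,5]: t=1:−1/345600 t=2:+1/13824 t=3:−1/5184 t=4:+1/13824 t=5:−1/345600 = -7/129600
(3j)²=80/7293 [(6 5 5; 0 0 0)], sign=+1
Σ_t [0,0]: t=0:+1/12441600 = 1/12441600
(3j)²=15/9724 [(6 5 5; 0 -5 5)], sign=+1
⇒ 4πI² = 100/3757
I = (+1)√(100/3757/(4π)) = 0.04602295

0.046023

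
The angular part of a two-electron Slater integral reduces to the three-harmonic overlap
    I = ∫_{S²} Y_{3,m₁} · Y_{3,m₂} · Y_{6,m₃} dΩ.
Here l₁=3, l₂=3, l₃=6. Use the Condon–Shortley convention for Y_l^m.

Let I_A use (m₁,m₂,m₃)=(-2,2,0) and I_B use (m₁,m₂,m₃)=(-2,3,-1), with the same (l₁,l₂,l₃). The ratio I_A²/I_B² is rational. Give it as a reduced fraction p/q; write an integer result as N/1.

36/7

Same 3,3,6: normalisation and zero-m 3j drop out of the ratio.
A: Δ: 0! 6! 6! / 13! → 1/12012; sum: t=0:+1/14400 = 1/14400; 3j²(3 3 6; -2 2 0) = Δ·Π!·Σ² = 3/1001  (sign +1)
B: Δ: 0! 6! 6! / 13! → 1/12012; sum: t=0:+1/86400 = 1/86400; 3j²(3 3 6; -2 3 -1) = Δ·Π!·Σ² = 1/1716  (sign -1)
I_A²/I_B² = (3/1001)/(1/1716) = 36/7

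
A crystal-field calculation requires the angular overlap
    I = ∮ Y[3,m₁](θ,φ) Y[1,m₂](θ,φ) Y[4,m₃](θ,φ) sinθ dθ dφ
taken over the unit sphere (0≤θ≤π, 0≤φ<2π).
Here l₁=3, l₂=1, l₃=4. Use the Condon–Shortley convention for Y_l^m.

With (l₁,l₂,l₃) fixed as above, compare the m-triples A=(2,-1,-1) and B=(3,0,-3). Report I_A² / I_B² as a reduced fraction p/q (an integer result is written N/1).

Same 3,1,4: normalisation and zero-m 3j drop out of the ratio.
A: Δ: 0! 6! 2! / 9! → 1/252; sum: t=0:+1/240 = 1/240; 3j²(3 1 4; 2 -1 -1) = Δ·Π!·Σ² = 1/84  (sign -1)
B: Δ: 0! 6! 2! / 9! → 1/252; sum: t=0:+1/720 = 1/720; 3j²(3 1 4; 3 0 -3) = Δ·Π!·Σ² = 1/36  (sign -1)
I_A²/I_B² = (1/84)/(1/36) = 3/7

3/7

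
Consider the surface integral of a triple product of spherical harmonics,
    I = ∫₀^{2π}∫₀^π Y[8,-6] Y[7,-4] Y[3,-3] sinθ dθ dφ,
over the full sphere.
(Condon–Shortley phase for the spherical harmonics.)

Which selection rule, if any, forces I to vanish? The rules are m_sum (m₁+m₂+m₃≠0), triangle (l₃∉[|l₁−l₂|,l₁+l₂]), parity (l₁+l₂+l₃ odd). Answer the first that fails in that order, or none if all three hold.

m_sum

m₁+m₂+m₃ = -6 − 4 − 3 = -13  ✗
triangle: |8−7|=1 ≤ l₃=3 ≤ 8+7=15
parity: l₁+l₂+l₃ = 18 is even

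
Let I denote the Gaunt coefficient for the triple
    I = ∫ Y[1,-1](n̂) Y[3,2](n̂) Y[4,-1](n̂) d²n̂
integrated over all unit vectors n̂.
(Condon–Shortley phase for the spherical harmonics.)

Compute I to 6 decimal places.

m-sum 0 ✓  L=8 even ✓  2≤4≤4 ✓
Π(2lᵢ+1) = 3×7×9 = 189
triangle coeff Δ(1,3,4) = 1/252
Σ_t [0,0]: t=0:+1/36 = 1/36
(3j)²=4/63 [(1 3 4; 0 0 0)], sign=+1
Σ_t [0,0]: t=0:+1/240 = 1/240
(3j)²=1/84 [(1 3 4; -1 2 -1)], sign=-1
⇒ 4πI² = 1/7
I = (-1)√(1/7/(4π)) = -0.10662181

-0.106622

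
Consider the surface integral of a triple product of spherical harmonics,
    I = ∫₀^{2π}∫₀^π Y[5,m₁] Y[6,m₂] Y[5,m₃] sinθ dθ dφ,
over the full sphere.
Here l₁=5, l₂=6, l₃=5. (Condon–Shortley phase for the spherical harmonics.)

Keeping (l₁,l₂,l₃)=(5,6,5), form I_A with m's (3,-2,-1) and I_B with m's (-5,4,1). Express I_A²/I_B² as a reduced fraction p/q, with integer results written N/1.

242/675

l's match ⇒ only the (l;m) 3-j factors differ between A and B.
A: triangle coeff Δ(5,6,5) = 1/28588560; Σ_t [0,2]: t=0:+1/138240 t=1:−1/25920 t=2:+1/55296 = -11/829440; (3j)²=11/1326 [(5 6 5; 3 -2 -1)], sign=-1
B: triangle coeff Δ(5,6,5) = 1/28588560; Σ_t [6,6]: t=6:+1/829440 = 1/829440; (3j)²=225/9724 [(5 6 5; -5 4 1)], sign=+1
I_A²/I_B² = (11/1326)/(225/9724) = 242/675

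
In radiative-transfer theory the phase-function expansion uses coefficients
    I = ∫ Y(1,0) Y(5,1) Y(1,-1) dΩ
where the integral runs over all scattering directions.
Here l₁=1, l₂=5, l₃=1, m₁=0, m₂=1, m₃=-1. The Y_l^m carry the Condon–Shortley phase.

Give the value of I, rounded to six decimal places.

|1−5|≤1≤1+5 violated ⇒ I = 0

0.000000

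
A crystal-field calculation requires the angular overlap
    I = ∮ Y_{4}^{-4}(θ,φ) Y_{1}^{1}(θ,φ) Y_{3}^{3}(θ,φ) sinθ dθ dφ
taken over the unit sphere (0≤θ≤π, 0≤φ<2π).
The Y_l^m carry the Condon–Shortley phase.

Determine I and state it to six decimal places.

0.325735

Checks pass: Σm=0; 8 even; l₃=3∈[3,5].
(2·4+1)(2·1+1)(2·3+1) = 189
Δ: 2! 6! 0! / 9! → 1/252
sum: t=1:−1/36 = -1/36
3j²(4 1 3; 0 0 0) = Δ·Π!·Σ² = 4/63  (sign +1)
sum: t=2:+1/1440 = 1/1440
3j²(4 1 3; -4 1 3) = Δ·Π!·Σ² = 1/9  (sign +1)
combine: 4πI² = 189·4/63·1/9 = 4/3
take √, sign +1: I = 0.32573501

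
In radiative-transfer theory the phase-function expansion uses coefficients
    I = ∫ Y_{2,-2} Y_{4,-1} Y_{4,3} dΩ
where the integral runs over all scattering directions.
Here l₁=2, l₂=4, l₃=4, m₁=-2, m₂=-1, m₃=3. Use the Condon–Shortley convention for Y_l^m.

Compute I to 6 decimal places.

0.159270

Checks pass: Σm=0; 10 even; l₃=4∈[2,6].
(2·2+1)(2·4+1)(2·4+1) = 405
Δ: 2! 2! 6! / 11! → 1/13860
sum: t=0:+1/192 t=1:−1/36 t=2:+1/192 = -5/288
3j²(2 4 4; 0 0 0) = Δ·Π!·Σ² = 20/693  (sign -1)
sum: t=2:+1/480 = 1/480
3j²(2 4 4; -2 -1 3) = Δ·Π!·Σ² = 3/110  (sign -1)
combine: 4πI² = 405·20/693·3/110 = 270/847
take √, sign +1: I = 0.15927046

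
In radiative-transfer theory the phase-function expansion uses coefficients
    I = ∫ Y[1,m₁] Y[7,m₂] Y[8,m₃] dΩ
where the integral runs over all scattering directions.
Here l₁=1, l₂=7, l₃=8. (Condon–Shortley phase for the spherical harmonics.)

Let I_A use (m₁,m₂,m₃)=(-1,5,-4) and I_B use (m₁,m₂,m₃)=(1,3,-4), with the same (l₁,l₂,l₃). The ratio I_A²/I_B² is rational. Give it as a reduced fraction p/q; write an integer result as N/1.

Same 1,7,8: normalisation and zero-m 3j drop out of the ratio.
A: Δ: 0! 2! 14! / 17! → 1/2040; sum: t=0:+1/1916006400 = 1/1916006400; 3j²(1 7 8; -1 5 -4) = Δ·Π!·Σ² = 1/340  (sign +1)
B: Δ: 0! 2! 14! / 17! → 1/2040; sum: t=0:+1/174182400 = 1/174182400; 3j²(1 7 8; 1 3 -4) = Δ·Π!·Σ² = 11/340  (sign +1)
I_A²/I_B² = (1/340)/(11/340) = 1/11

1/11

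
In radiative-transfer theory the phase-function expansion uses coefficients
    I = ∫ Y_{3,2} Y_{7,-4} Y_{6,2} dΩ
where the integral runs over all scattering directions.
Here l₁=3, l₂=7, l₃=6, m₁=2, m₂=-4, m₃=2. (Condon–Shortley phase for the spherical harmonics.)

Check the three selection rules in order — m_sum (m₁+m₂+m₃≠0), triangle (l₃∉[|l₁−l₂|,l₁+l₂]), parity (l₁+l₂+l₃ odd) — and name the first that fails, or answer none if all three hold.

none

Σmᵢ = 0  ✓
l₃∈[|l₁−l₂|,l₁+l₂]=[4,10], have l₃=6  ✓
Σlᵢ = 16 ⇒ even  ✓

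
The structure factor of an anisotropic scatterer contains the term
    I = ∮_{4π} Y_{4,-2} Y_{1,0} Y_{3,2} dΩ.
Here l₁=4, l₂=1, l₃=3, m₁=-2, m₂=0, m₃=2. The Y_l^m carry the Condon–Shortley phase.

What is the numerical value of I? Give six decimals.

m-sum 0 ✓  L=8 even ✓  3≤3≤5 ✓
Π(2lᵢ+1) = 9×3×7 = 189
triangle coeff Δ(4,1,3) = 1/252
Σ_t [1,1]: t=1:−1/36 = -1/36
(3j)²=4/63 [(4 1 3; 0 0 0)], sign=+1
Σ_t [1,1]: t=1:−1/120 = -1/120
(3j)²=1/21 [(4 1 3; -2 0 2)], sign=+1
⇒ 4πI² = 4/7
I = (+1)√(4/7/(4π)) = 0.21324362

0.213244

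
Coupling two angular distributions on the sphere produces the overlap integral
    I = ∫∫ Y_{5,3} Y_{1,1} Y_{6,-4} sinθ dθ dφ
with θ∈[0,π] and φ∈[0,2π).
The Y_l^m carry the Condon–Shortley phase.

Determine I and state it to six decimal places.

Rules hold: Σm=0, L=12 even, 4≤6≤6.
N = 11·3·13 = 429
Δ = 0!·10!·2!/13! = 1/858
Racah Σ t=0..0: t=0:+1/14400 = 1/14400
⇒ 3j(5 1 6; 0 0 0)² = 6/143, sgn +1
Racah Σ t=0..0: t=0:+1/161280 = 1/161280
⇒ 3j(5 1 6; 3 1 -4)² = 15/286, sgn +1
4πI² = N·(3j₀)²·(3jₘ)² = 135/143
I = +1·√(0.944056/4π) = 0.27409047

0.274090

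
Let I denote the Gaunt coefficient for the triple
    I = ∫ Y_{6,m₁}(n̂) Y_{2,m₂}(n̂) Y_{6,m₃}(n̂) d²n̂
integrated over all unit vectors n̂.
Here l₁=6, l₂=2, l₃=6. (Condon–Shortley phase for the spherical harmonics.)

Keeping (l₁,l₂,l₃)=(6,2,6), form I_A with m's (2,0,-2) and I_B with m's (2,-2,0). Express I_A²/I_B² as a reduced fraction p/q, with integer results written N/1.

Shared (l₁,l₂,l₃)=(6,2,6): N and (l;000)² cancel in I_A²/I_B².
A: Δ = 2!·10!·2!/15! = 1/90090; Racah Σ t=0..2: t=0:+1/69120 t=1:−1/30240 t=2:+1/322560 = -1/64512; ⇒ 3j(6 2 6; 2 0 -2)² = 10/1001, sgn -1
B: Δ = 2!·10!·2!/15! = 1/90090; Racah Σ t=0..0: t=0:+1/69120 = 1/69120; ⇒ 3j(6 2 6; 2 -2 0)² = 4/143, sgn +1
I_A²/I_B² = (10/1001)/(4/143) = 5/14

5/14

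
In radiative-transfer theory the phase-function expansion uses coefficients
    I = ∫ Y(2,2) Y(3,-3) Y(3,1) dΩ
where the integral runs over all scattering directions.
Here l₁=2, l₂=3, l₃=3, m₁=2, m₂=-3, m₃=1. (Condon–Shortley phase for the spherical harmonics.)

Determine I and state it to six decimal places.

0.132981

Checks pass: Σm=0; 8 even; l₃=3∈[1,5].
(2·2+1)(2·3+1)(2·3+1) = 245
Δ: 2! 2! 4! / 9! → 1/3780
sum: t=0:+1/24 t=1:−1/4 t=2:+1/24 = -1/6
3j²(2 3 3; 0 0 0) = Δ·Π!·Σ² = 4/105  (sign +1)
sum: t=0:+1/96 = 1/96
3j²(2 3 3; 2 -3 1) = Δ·Π!·Σ² = 1/42  (sign +1)
combine: 4πI² = 245·4/105·1/42 = 2/9
take √, sign +1: I = 0.13298076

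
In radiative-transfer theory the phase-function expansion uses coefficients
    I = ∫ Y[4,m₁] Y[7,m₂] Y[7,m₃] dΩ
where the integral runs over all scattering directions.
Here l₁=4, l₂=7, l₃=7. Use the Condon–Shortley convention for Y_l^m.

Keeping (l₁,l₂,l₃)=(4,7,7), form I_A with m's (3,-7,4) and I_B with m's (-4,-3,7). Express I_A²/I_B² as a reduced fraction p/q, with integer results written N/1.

Same 4,7,7: normalisation and zero-m 3j drop out of the ratio.
A: Δ: 4! 4! 10! / 19! → 1/58198140; sum: t=0:+1/522547200 = 1/522547200; 3j²(4 7 7; 3 -7 4) = Δ·Π!·Σ² = 77/11628  (sign -1)
B: Δ: 4! 4! 10! / 19! → 1/58198140; sum: t=4:+1/2090188800 = 1/2090188800; 3j²(4 7 7; -4 -3 7) = Δ·Π!·Σ² = 7/5814  (sign +1)
I_A²/I_B² = (77/11628)/(7/5814) = 11/2

11/2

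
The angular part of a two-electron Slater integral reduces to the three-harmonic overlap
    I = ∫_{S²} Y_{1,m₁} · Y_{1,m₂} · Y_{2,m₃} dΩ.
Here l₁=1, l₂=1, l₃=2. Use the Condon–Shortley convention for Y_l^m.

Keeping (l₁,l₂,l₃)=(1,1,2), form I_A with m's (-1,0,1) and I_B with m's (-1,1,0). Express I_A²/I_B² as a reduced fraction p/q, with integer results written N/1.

l's match ⇒ only the (l;m) 3-j factors differ between A and B.
A: triangle coeff Δ(1,1,2) = 1/30; Σ_t [0,0]: t=0:+1/2 = 1/2; (3j)²=1/10 [(1 1 2; -1 0 1)], sign=-1
B: triangle coeff Δ(1,1,2) = 1/30; Σ_t [0,0]: t=0:+1/4 = 1/4; (3j)²=1/30 [(1 1 2; -1 1 0)], sign=+1
I_A²/I_B² = (1/10)/(1/30) = 3/1

3/1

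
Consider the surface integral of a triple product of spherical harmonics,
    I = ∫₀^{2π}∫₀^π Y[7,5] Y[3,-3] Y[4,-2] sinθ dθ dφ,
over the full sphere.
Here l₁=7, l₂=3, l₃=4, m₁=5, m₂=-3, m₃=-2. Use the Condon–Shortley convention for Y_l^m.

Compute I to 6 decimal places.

-0.204818

Checks pass: Σm=0; 14 even; l₃=4∈[4,10].
(2·7+1)(2·3+1)(2·4+1) = 945
Δ: 6! 8! 0! / 15! → 1/45045
sum: t=3:−1/20736 = -1/20736
3j²(7 3 4; 0 0 0) = Δ·Π!·Σ² = 35/1287  (sign -1)
sum: t=0:+1/1036800 = 1/1036800
3j²(7 3 4; 5 -3 -2) = Δ·Π!·Σ² = 4/195  (sign +1)
combine: 4πI² = 945·35/1287·4/195 = 980/1859
take √, sign -1: I = -0.20481814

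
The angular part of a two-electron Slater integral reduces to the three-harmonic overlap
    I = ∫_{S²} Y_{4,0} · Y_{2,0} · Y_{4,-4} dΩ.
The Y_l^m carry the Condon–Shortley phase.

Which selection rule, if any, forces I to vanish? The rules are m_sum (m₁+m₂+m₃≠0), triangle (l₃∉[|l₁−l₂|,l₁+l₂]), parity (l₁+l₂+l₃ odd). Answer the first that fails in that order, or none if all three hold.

Σmᵢ = -4  ✗
l₃∈[|l₁−l₂|,l₁+l₂]=[2,6], have l₃=4
Σlᵢ = 10 ⇒ even

m_sum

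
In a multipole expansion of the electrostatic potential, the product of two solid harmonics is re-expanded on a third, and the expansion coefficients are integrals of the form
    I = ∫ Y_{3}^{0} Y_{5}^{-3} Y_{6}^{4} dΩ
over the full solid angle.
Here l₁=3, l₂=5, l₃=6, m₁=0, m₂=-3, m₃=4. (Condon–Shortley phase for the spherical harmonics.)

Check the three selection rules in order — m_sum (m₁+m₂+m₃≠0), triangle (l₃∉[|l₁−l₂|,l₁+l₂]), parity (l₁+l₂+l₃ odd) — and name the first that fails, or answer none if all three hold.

m_sum

m₁+m₂+m₃ = 0 − 3 + 4 = 1  ✗
triangle: |3−5|=2 ≤ l₃=6 ≤ 3+5=8
parity: l₁+l₂+l₃ = 14 is even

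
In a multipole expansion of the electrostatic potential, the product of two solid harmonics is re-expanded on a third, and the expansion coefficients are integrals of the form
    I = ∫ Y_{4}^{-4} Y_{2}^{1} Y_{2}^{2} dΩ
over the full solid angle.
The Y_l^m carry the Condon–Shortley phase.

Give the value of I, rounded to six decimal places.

-4 + 1 + 2 = -1 ≠ 0: azimuthal integral kills it; I = 0

0.000000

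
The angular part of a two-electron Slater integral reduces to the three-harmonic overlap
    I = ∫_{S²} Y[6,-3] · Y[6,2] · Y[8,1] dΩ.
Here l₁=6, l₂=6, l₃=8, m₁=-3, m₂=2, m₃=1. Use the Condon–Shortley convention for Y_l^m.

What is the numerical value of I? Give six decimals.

Rules hold: Σm=0, L=20 even, 0≤8≤12.
N = 13·13·17 = 2873
Δ = 4!·8!·8!/21! = 1/1309458150
Racah Σ t=0..4: t=0:+1/49766400 t=1:−1/3110400 t=2:+1/1327104 t=3:−1/3110400 t=4:+1/49766400 = 1/6635520
⇒ 3j(6 6 8; 0 0 0)² = 350/46189, sgn +1
Racah Σ t=1..4: t=1:−1/1219276800 t=2:+1/29030400 t=3:−1/6220800 t=4:+1/9953280 = -13/487710720
⇒ 3j(6 6 8; -3 2 1)² = 52/24871, sgn +1
4πI² = N·(3j₀)²·(3jₘ)² = 33800/742577
I = +1·√(0.0455172/4π) = 0.06018422

0.060184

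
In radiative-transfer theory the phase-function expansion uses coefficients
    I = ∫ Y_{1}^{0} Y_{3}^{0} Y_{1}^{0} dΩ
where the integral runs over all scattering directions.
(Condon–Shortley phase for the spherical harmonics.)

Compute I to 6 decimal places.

|1−3|≤1≤1+3 violated ⇒ I = 0

0.000000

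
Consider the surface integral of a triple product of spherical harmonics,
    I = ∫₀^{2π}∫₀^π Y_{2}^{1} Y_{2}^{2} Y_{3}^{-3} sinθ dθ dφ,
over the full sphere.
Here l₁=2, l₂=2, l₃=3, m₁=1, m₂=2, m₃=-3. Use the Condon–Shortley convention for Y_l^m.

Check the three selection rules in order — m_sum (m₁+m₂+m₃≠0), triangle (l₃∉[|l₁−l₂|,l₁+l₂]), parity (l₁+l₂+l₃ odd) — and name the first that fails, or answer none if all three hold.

m₁+m₂+m₃ = 1 + 2 − 3 = 0  ✓
triangle: |2−2|=0 ≤ l₃=3 ≤ 2+2=4  ✓
parity: l₁+l₂+l₃ = 7 is odd  ✗

parity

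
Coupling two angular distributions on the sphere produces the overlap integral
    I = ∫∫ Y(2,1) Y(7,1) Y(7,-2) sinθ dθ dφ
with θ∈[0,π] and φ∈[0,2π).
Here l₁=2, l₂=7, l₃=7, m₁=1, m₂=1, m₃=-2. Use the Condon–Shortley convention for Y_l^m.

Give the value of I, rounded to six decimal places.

0.077064

m-sum 0 ✓  L=16 even ✓  5≤7≤9 ✓
Π(2lᵢ+1) = 5×15×15 = 1125
triangle coeff Δ(2,7,7) = 1/185640
Σ_t [0,2]: t=0:+1/2419200 t=1:−1/518400 t=2:+1/2419200 = -1/907200
(3j)²=56/3315 [(2 7 7; 0 0 0)], sign=+1
Σ_t [0,1]: t=0:+1/1935360 t=1:−1/1209600 = -1/3225600
(3j)²=243/61880 [(2 7 7; 1 1 -2)], sign=+1
⇒ 4πI² = 3645/48841
I = (+1)√(3645/48841/(4π)) = 0.07706400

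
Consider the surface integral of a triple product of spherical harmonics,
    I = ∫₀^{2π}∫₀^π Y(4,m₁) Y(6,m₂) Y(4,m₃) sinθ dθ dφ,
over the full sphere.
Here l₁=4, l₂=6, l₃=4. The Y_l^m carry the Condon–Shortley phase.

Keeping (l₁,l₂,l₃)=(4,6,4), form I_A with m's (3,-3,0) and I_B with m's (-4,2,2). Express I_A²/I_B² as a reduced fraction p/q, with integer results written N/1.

5/4

Shared (l₁,l₂,l₃)=(4,6,4): N and (l;000)² cancel in I_A²/I_B².
A: Δ = 6!·2!·6!/15! = 1/1261260; Racah Σ t=0..1: t=0:+1/25920 t=1:−1/11520 = -1/20736; ⇒ 3j(4 6 4; 3 -3 0)² = 5/429, sgn -1
B: Δ = 6!·2!·6!/15! = 1/1261260; Racah Σ t=6..6: t=6:+1/69120 = 1/69120; ⇒ 3j(4 6 4; -4 2 2)² = 4/429, sgn +1
I_A²/I_B² = (5/429)/(4/429) = 5/4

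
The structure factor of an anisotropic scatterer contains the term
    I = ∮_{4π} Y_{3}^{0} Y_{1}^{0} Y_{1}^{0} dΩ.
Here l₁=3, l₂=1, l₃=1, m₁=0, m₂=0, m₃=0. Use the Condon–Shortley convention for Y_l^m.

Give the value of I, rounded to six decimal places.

0.000000

l₃=1 ∉ [2,4] — triangle fails ⇒ I = 0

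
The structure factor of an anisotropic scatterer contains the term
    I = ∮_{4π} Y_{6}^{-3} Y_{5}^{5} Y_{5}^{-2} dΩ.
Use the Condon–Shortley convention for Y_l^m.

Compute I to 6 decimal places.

Checks pass: Σm=0; 16 even; l₃=5∈[1,11].
(2·6+1)(2·5+1)(2·5+1) = 1573
Δ: 6! 6! 4! / 17! → 1/28588560
sum: t=1:−1/345600 t=2:+1/13824 t=3:−1/5184 t=4:+1/13824 t=5:−1/345600 = -7/129600
3j²(6 5 5; 0 0 0) = Δ·Π!·Σ² = 80/7293  (sign +1)
sum: t=6:+1/622080 = 1/622080
3j²(6 5 5; -3 5 -2) = Δ·Π!·Σ² = 105/4862  (sign -1)
combine: 4πI² = 1573·80/7293·105/4862 = 1400/3757
take √, sign -1: I = -0.17220212

-0.172202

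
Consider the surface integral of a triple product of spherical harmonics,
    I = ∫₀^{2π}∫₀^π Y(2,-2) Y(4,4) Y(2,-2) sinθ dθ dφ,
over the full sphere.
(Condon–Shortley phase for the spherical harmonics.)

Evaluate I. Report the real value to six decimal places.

Checks pass: Σm=0; 8 even; l₃=2∈[2,6].
(2·2+1)(2·4+1)(2·2+1) = 225
Δ: 4! 0! 4! / 9! → 1/630
sum: t=2:+1/16 = 1/16
3j²(2 4 2; 0 0 0) = Δ·Π!·Σ² = 2/35  (sign +1)
sum: t=4:+1/576 = 1/576
3j²(2 4 2; -2 4 -2) = Δ·Π!·Σ² = 1/9  (sign +1)
combine: 4πI² = 225·2/35·1/9 = 10/7
take √, sign +1: I = 0.33716777

0.337168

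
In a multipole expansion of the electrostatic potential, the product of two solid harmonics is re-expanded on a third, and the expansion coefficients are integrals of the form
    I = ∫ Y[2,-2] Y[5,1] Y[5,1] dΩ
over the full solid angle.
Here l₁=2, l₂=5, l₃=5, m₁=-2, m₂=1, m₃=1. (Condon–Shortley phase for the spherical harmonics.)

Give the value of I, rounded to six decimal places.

Rules hold: Σm=0, L=12 even, 3≤5≤7.
N = 5·11·11 = 605
Δ = 2!·2!·8!/13! = 1/38610
Racah Σ t=0..2: t=0:+1/2880 t=1:−1/576 t=2:+1/2880 = -1/960
⇒ 3j(2 5 5; 0 0 0)² = 10/429, sgn +1
Racah Σ t=2..2: t=2:+1/2304 = 1/2304
⇒ 3j(2 5 5; -2 1 1)² = 5/143, sgn +1
4πI² = N·(3j₀)²·(3jₘ)² = 250/507
I = +1·√(0.493097/4π) = 0.19808933

0.198089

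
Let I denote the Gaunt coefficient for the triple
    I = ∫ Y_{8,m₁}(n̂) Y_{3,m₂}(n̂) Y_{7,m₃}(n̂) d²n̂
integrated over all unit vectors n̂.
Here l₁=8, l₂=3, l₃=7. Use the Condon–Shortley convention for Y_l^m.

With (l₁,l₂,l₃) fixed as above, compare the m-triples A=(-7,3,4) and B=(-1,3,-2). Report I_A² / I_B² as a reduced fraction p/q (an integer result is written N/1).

Same 8,3,7: normalisation and zero-m 3j drop out of the ratio.
A: Δ: 4! 12! 2! / 19! → 1/5290740; sum: t=4:+1/1916006400 = 1/1916006400; 3j²(8 3 7; -7 3 4) = Δ·Π!·Σ² = 15/1292  (sign -1)
B: Δ: 4! 12! 2! / 19! → 1/5290740; sum: t=4:+1/29030400 = 1/29030400; 3j²(8 3 7; -1 3 -2) = Δ·Π!·Σ² = 54/4199  (sign -1)
I_A²/I_B² = (15/1292)/(54/4199) = 65/72

65/72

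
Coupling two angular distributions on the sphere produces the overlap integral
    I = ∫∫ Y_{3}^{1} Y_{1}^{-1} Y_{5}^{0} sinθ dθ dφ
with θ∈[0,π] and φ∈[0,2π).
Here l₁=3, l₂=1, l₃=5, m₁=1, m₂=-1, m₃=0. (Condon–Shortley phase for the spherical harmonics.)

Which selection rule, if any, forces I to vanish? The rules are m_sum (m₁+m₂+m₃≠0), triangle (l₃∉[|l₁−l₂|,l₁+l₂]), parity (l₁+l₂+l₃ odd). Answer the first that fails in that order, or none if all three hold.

triangle

m₁+m₂+m₃ = 1 − 1 + 0 = 0  ✓
triangle: |3−1|=2 ≤ l₃=5 ≤ 3+1=4  ✗
parity: l₁+l₂+l₃ = 9 is odd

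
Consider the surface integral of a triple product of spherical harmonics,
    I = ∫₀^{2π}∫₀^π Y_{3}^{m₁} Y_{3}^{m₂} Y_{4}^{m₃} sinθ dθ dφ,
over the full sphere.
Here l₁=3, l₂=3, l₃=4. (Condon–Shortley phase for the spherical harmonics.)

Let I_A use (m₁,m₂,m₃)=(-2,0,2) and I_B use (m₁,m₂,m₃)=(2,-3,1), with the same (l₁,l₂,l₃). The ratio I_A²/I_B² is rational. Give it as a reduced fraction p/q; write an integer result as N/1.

Same 3,3,4: normalisation and zero-m 3j drop out of the ratio.
A: Δ: 2! 4! 4! / 11! → 1/34650; sum: t=1:−1/96 t=2:+1/72 = 1/288; 3j²(3 3 4; -2 0 2) = Δ·Π!·Σ² = 1/462  (sign +1)
B: Δ: 2! 4! 4! / 11! → 1/34650; sum: t=0:+1/288 = 1/288; 3j²(3 3 4; 2 -3 1) = Δ·Π!·Σ² = 5/231  (sign -1)
I_A²/I_B² = (1/462)/(5/231) = 1/10

1/10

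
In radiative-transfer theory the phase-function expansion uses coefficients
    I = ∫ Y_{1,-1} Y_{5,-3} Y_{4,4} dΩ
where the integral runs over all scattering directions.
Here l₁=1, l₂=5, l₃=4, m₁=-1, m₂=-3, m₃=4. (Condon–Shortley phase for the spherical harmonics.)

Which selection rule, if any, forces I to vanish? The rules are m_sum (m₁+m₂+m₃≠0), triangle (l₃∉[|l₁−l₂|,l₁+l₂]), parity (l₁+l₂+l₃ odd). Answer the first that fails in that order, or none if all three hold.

m₁+m₂+m₃ = -1 − 3 + 4 = 0  ✓
triangle: |1−5|=4 ≤ l₃=4 ≤ 1+5=6  ✓
parity: l₁+l₂+l₃ = 10 is even  ✓

none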